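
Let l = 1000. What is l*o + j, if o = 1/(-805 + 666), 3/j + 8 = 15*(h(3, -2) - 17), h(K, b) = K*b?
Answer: -353417/49067 ≈ -7.2027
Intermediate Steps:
j = -3/353 (j = 3/(-8 + 15*(3*(-2) - 17)) = 3/(-8 + 15*(-6 - 17)) = 3/(-8 + 15*(-23)) = 3/(-8 - 345) = 3/(-353) = 3*(-1/353) = -3/353 ≈ -0.0084986)
o = -1/139 (o = 1/(-139) = -1/139 ≈ -0.0071942)
l*o + j = 1000*(-1/139) - 3/353 = -1000/139 - 3/353 = -353417/49067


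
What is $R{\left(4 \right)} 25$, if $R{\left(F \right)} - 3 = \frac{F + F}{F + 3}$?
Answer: $\frac{725}{7} \approx 103.57$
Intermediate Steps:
$R{\left(F \right)} = 3 + \frac{2 F}{3 + F}$ ($R{\left(F \right)} = 3 + \frac{F + F}{F + 3} = 3 + \frac{2 F}{3 + F}$)
$R{\left(4 \right)} 25 = \frac{9 + 5 \cdot 4}{3 + 4} \cdot 25 = \frac{9 + 20}{7} \cdot 25 = \frac{1}{7} \cdot 29 \cdot 25 = \frac{29}{7} \cdot 25 = \frac{725}{7}$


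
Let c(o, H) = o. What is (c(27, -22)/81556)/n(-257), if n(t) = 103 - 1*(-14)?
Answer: 3/1060228 ≈ 2.8296e-6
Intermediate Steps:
n(t) = 117 (n(t) = 103 + 14 = 117)
(c(27, -22)/81556)/n(-257) = (27/81556)/117 = (27*(1/81556))*(1/117) = (27/81556)*(1/117) = 3/1060228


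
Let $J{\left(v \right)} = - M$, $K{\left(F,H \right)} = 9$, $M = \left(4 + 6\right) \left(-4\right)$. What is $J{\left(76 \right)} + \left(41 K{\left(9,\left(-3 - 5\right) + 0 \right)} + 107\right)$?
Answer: $516$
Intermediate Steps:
$M = -40$ ($M = 10 \left(-4\right) = -40$)
$J{\left(v \right)} = 40$ ($J{\left(v \right)} = \left(-1\right) \left(-40\right) = 40$)
$J{\left(76 \right)} + \left(41 K{\left(9,\left(-3 - 5\right) + 0 \right)} + 107\right) = 40 + \left(41 \cdot 9 + 107\right) = 40 + \left(369 + 107\right) = 40 + 476 = 516$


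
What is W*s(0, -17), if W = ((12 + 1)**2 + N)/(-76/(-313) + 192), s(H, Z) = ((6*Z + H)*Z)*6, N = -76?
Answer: 75712509/15043 ≈ 5033.1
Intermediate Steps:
s(H, Z) = 6*Z*(H + 6*Z) (s(H, Z) = ((H + 6*Z)*Z)*6 = (Z*(H + 6*Z))*6 = 6*Z*(H + 6*Z))
W = 29109/60172 (W = ((12 + 1)**2 - 76)/(-76/(-313) + 192) = (13**2 - 76)/(-76*(-1/313) + 192) = (169 - 76)/(76/313 + 192) = 93/(60172/313) = 93*(313/60172) = 29109/60172 ≈ 0.48376)
W*s(0, -17) = 29109*(6*(-17)*(0 + 6*(-17)))/60172 = 29109*(6*(-17)*(0 - 102))/60172 = 29109*(6*(-17)*(-102))/60172 = (29109/60172)*10404 = 75712509/15043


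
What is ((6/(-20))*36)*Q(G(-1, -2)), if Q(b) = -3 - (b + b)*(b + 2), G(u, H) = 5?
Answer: 3942/5 ≈ 788.40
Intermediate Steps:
Q(b) = -3 - 2*b*(2 + b)
((6/(-20))*36)*Q(G(-1, -2)) = ((6/(-20))*36)*(-3 - 4*5 - 2*5²) = ((6*(-1/20))*36)*(-3 - 20 - 2*25) = (-3/10*36)*(-3 - 20 - 50) = -54/5*(-73) = 3942/5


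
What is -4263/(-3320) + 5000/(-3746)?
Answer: -315401/6218360 ≈ -0.050721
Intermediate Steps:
-4263/(-3320) + 5000/(-3746) = -4263*(-1/3320) + 5000*(-1/3746) = 4263/3320 - 2500/1873 = -315401/6218360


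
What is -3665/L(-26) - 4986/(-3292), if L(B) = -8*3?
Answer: 3046211/19752 ≈ 154.22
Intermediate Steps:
L(B) = -24
-3665/L(-26) - 4986/(-3292) = -3665/(-24) - 4986/(-3292) = -3665*(-1/24) - 4986*(-1/3292) = 3665/24 + 2493/1646 = 3046211/19752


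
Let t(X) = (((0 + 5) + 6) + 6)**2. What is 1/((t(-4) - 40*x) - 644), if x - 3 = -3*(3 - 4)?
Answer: -1/595 ≈ -0.0016807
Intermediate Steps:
t(X) = 289 (t(X) = ((5 + 6) + 6)**2 = (11 + 6)**2 = 17**2 = 289)
x = 6 (x = 3 - 3*(3 - 4) = 3 - 3*(-1) = 3 + 3 = 6)
1/((t(-4) - 40*x) - 644) = 1/((289 - 40*6) - 644) = 1/((289 - 240) - 644) = 1/(49 - 644) = 1/(-595) = -1/595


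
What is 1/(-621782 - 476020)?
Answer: -1/1097802 ≈ -9.1091e-7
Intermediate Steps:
1/(-621782 - 476020) = 1/(-1097802) = -1/1097802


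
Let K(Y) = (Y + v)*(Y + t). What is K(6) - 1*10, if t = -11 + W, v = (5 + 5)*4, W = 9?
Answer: 174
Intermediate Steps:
v = 40 (v = 10*4 = 40)
t = -2 (t = -11 + 9 = -2)
K(Y) = (-2 + Y)*(40 + Y) (K(Y) = (Y + 40)*(Y - 2) = (40 + Y)*(-2 + Y) = (-2 + Y)*(40 + Y))
K(6) - 1*10 = (-80 + 6² + 38*6) - 1*10 = (-80 + 36 + 228) - 10 = 184 - 10 = 174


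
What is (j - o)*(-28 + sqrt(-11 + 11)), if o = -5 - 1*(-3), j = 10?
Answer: -336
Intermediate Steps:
o = -2 (o = -5 + 3 = -2)
(j - o)*(-28 + sqrt(-11 + 11)) = (10 - 1*(-2))*(-28 + sqrt(-11 + 11)) = (10 + 2)*(-28 + sqrt(0)) = 12*(-28 + 0) = 12*(-28) = -336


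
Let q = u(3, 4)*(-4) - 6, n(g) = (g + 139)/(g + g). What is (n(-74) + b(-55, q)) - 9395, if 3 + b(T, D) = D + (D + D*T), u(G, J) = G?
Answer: -1249777/148 ≈ -8444.4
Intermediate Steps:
n(g) = (139 + g)/(2*g) (n(g) = (139 + g)/((2*g)) = (139 + g)*(1/(2*g)) = (139 + g)/(2*g))
q = -18 (q = 3*(-4) - 6 = -12 - 6 = -18)
b(T, D) = -3 + 2*D + D*T (b(T, D) = -3 + (D + (D + D*T)) = -3 + (2*D + D*T) = -3 + 2*D + D*T)
(n(-74) + b(-55, q)) - 9395 = ((1/2)*(139 - 74)/(-74) + (-3 + 2*(-18) - 18*(-55))) - 9395 = ((1/2)*(-1/74)*65 + (-3 - 36 + 990)) - 9395 = (-65/148 + 951) - 9395 = 140683/148 - 9395 = -1249777/148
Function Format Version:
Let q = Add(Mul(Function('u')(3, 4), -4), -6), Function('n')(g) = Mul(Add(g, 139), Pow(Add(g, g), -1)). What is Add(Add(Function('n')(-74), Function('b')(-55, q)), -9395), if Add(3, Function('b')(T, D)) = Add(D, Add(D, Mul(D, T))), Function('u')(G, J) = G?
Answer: Rational(-1249777, 148) ≈ -8444.4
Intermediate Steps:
Function('n')(g) = Mul(Rational(1, 2), Pow(g, -1), Add(139, g)) (Function('n')(g) = Mul(Add(139, g), Pow(Mul(2, g), -1)) = Mul(Add(139, g), Mul(Rational(1, 2), Pow(g, -1))) = Mul(Rational(1, 2), Pow(g, -1), Add(139, g)))
q = -18 (q = Add(Mul(3, -4), -6) = Add(-12, -6) = -18)
Function('b')(T, D) = Add(-3, Mul(2, D), Mul(D, T)) (Function('b')(T, D) = Add(-3, Add(D, Add(D, Mul(D, T)))) = Add(-3, Add(Mul(2, D), Mul(D, T))) = Add(-3, Mul(2, D), Mul(D, T)))
Add(Add(Function('n')(-74), Function('b')(-55, q)), -9395) = Add(Add(Mul(Rational(1, 2), Pow(-74, -1), Add(139, -74)), Add(-3, Mul(2, -18), Mul(-18, -55))), -9395) = Add(Add(Mul(Rational(1, 2), Rational(-1, 74), 65), Add(-3, -36, 990)), -9395) = Add(Add(Rational(-65, 148), 951), -9395) = Add(Rational(140683, 148), -9395) = Rational(-1249777, 148)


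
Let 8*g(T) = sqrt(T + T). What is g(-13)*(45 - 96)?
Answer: -51*I*sqrt(26)/8 ≈ -32.506*I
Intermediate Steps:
g(T) = sqrt(2)*sqrt(T)/8 (g(T) = sqrt(T + T)/8 = sqrt(2*T)/8 = (sqrt(2)*sqrt(T))/8 = sqrt(2)*sqrt(T)/8)
g(-13)*(45 - 96) = (sqrt(2)*sqrt(-13)/8)*(45 - 96) = (sqrt(2)*(I*sqrt(13))/8)*(-51) = (I*sqrt(26)/8)*(-51) = -51*I*sqrt(26)/8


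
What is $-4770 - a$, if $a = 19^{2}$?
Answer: $-5131$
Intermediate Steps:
$a = 361$
$-4770 - a = -4770 - 361 = -5131$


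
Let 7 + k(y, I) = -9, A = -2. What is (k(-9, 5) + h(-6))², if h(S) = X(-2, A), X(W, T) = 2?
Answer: 196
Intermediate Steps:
k(y, I) = -16 (k(y, I) = -7 - 9 = -16)
h(S) = 2
(k(-9, 5) + h(-6))² = (-16 + 2)² = (-14)² = 196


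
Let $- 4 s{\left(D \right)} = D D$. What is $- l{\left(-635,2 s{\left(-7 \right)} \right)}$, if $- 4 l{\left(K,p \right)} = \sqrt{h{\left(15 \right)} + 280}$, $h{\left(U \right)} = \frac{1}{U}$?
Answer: $\frac{\sqrt{63015}}{60} \approx 4.1838$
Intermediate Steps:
$s{\left(D \right)} = - \frac{D^{2}}{4}$ ($s{\left(D \right)} = - \frac{D D}{4} = - \frac{D^{2}}{4}$)
$l{\left(K,p \right)} = - \frac{\sqrt{63015}}{60}$ ($l{\left(K,p \right)} = - \frac{\sqrt{\frac{1}{15} + 280}}{4} = - \frac{\sqrt{\frac{4201}{15}}}{4} = - \frac{\frac{1}{15} \sqrt{63015}}{4} = - \frac{\sqrt{63015}}{60}$)
$- l{\left(-635,2 s{\left(-7 \right)} \right)} = - \frac{\left(-1\right) \sqrt{63015}}{60} = \frac{\sqrt{63015}}{60}$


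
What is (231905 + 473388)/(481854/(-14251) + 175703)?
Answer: 10051130543/2503461599 ≈ 4.0149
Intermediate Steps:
(231905 + 473388)/(481854/(-14251) + 175703) = 705293/(481854*(-1/14251) + 175703) = 705293/(-481854/14251 + 175703) = 705293/(2503461599/14251) = 705293*(14251/2503461599) = 10051130543/2503461599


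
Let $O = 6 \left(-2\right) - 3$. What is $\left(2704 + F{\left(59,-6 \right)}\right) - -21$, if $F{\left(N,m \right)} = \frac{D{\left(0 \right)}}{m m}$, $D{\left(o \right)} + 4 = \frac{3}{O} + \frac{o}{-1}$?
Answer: $\frac{163493}{60} \approx 2724.9$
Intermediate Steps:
$O = -15$ ($O = -12 - 3 = -15$)
$D{\left(o \right)} = - \frac{21}{5} - o$ ($D{\left(o \right)} = -4 + \left(\frac{3}{-15} + \frac{o}{-1}\right) = -4 + \left(3 \left(- \frac{1}{15}\right) + o \left(-1\right)\right) = -4 - \left(\frac{1}{5} + o\right) = - \frac{21}{5} - o$)
$F{\left(N,m \right)} = - \frac{21}{5 m^{2}}$ ($F{\left(N,m \right)} = \frac{- \frac{21}{5} - 0}{m m} = \frac{- \frac{21}{5} + 0}{m^{2}} = - \frac{21}{5 m^{2}}$)
$\left(2704 + F{\left(59,-6 \right)}\right) - -21 = \left(2704 - \frac{21}{5 \cdot 36}\right) - -21 = \left(2704 - \frac{7}{60}\right) + \left(-29 + 50\right) = \left(2704 - \frac{7}{60}\right) + 21 = \frac{162233}{60} + 21 = \frac{163493}{60}$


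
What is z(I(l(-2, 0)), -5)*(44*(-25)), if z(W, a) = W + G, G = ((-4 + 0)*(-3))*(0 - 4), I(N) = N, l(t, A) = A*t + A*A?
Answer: 52800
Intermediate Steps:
l(t, A) = A² + A*t (l(t, A) = A*t + A² = A² + A*t)
G = -48 (G = -4*(-3)*(-4) = 12*(-4) = -48)
z(W, a) = -48 + W (z(W, a) = W - 48 = -48 + W)
z(I(l(-2, 0)), -5)*(44*(-25)) = (-48 + 0*(0 - 2))*(44*(-25)) = (-48 + 0*(-2))*(-1100) = (-48 + 0)*(-1100) = -48*(-1100) = 52800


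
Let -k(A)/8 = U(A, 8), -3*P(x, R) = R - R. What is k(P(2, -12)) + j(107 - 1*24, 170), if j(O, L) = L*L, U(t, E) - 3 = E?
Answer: 28812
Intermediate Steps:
U(t, E) = 3 + E
P(x, R) = 0 (P(x, R) = -(R - R)/3 = -1/3*0 = 0)
k(A) = -88 (k(A) = -8*(3 + 8) = -8*11 = -88)
j(O, L) = L**2
k(P(2, -12)) + j(107 - 1*24, 170) = -88 + 170**2 = -88 + 28900 = 28812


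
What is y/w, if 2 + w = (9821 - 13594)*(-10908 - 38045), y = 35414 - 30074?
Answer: 5340/184699667 ≈ 2.8912e-5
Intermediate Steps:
y = 5340
w = 184699667 (w = -2 + (9821 - 13594)*(-10908 - 38045) = -2 - 3773*(-48953) = -2 + 184699669 = 184699667)
y/w = 5340/184699667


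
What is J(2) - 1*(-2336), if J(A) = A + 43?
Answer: 2381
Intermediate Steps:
J(A) = 43 + A
J(2) - 1*(-2336) = (43 + 2) - 1*(-2336) = 45 + 2336 = 2381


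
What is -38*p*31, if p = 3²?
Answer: -10602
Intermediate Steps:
p = 9
-38*p*31 = -38*9*31 = -342*31 = -10602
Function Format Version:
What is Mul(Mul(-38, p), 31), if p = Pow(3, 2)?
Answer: -10602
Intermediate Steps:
p = 9
Mul(Mul(-38, p), 31) = Mul(Mul(-38, 9), 31) = Mul(-342, 31) = -10602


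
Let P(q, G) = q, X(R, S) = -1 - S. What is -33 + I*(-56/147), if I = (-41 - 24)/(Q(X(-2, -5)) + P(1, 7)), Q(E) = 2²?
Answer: -589/21 ≈ -28.048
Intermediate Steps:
Q(E) = 4
I = -13 (I = (-41 - 24)/(4 + 1) = -65/5 = -65*⅕ = -13)
-33 + I*(-56/147) = -33 - (-728)/147 = -33 - 13*(-8/21) = -33 + 104/21 = -589/21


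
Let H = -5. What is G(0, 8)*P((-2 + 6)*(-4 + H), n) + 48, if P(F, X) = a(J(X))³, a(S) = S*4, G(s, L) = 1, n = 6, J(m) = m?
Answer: 13872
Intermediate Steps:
a(S) = 4*S
P(F, X) = 64*X³ (P(F, X) = (4*X)³ = 64*X³)
G(0, 8)*P((-2 + 6)*(-4 + H), n) + 48 = 1*(64*6³) + 48 = 1*(64*216) + 48 = 1*13824 + 48 = 13824 + 48 = 13872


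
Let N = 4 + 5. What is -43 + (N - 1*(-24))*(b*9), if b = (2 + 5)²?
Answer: 14510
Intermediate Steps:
N = 9
b = 49 (b = 7² = 49)
-43 + (N - 1*(-24))*(b*9) = -43 + (9 - 1*(-24))*(49*9) = -43 + (9 + 24)*441 = -43 + 33*441 = -43 + 14553 = 14510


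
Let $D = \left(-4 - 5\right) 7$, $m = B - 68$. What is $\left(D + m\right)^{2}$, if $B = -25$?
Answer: $24336$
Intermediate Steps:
$m = -93$ ($m = -25 - 68 = -93$)
$D = -63$ ($D = \left(-9\right) 7 = -63$)
$\left(D + m\right)^{2} = \left(-63 - 93\right)^{2} = \left(-156\right)^{2} = 24336$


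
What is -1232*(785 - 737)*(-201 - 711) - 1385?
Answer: 53930647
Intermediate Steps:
-1232*(785 - 737)*(-201 - 711) - 1385 = -59136*(-912) - 1385 = -1232*(-43776) - 1385 = 53932032 - 1385 = 53930647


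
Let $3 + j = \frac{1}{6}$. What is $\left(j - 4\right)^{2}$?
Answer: $\frac{1681}{36} \approx 46.694$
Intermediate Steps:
$j = - \frac{17}{6}$ ($j = -3 + \frac{1}{6} = - \frac{17}{6} \approx -2.8333$)
$\left(j - 4\right)^{2} = \left(- \frac{17}{6} - 4\right)^{2} = \left(- \frac{41}{6}\right)^{2} = \frac{1681}{36}$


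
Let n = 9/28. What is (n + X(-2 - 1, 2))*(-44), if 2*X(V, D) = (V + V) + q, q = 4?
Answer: 209/7 ≈ 29.857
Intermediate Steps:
n = 9/28 (n = 9*(1/28) = 9/28 ≈ 0.32143)
X(V, D) = 2 + V (X(V, D) = ((V + V) + 4)/2 = (2*V + 4)/2 = (4 + 2*V)/2 = 2 + V)
(n + X(-2 - 1, 2))*(-44) = (9/28 + (2 + (-2 - 1)))*(-44) = (9/28 + (2 - 3))*(-44) = (9/28 - 1)*(-44) = -19/28*(-44) = 209/7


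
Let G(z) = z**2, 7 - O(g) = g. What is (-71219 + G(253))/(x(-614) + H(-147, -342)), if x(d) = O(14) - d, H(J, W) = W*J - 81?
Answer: -721/5080 ≈ -0.14193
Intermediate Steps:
O(g) = 7 - g
H(J, W) = -81 + J*W (H(J, W) = J*W - 81 = -81 + J*W)
x(d) = -7 - d (x(d) = (7 - 1*14) - d = (7 - 14) - d = -7 - d)
(-71219 + G(253))/(x(-614) + H(-147, -342)) = (-71219 + 253**2)/((-7 - 1*(-614)) + (-81 - 147*(-342))) = (-71219 + 64009)/((-7 + 614) + (-81 + 50274)) = -7210/(607 + 50193) = -7210/50800 = -7210*1/50800 = -721/5080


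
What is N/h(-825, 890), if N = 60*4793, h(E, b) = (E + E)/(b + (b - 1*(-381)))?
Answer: -20715346/55 ≈ -3.7664e+5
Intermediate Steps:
h(E, b) = 2*E/(381 + 2*b) (h(E, b) = (2*E)/(b + (b + 381)) = (2*E)/(b + (381 + b)) = (2*E)/(381 + 2*b) = 2*E/(381 + 2*b))
N = 287580
N/h(-825, 890) = 287580/((2*(-825)/(381 + 2*890))) = 287580/((2*(-825)/(381 + 1780))) = 287580/((2*(-825)/2161)) = 287580/((2*(-825)*(1/2161))) = 287580/(-1650/2161) = 287580*(-2161/1650) = -20715346/55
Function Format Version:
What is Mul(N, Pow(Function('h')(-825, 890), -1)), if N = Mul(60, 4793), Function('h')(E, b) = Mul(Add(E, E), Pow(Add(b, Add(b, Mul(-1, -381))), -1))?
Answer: Rational(-20715346, 55) ≈ -3.7664e+5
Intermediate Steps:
Function('h')(E, b) = Mul(2, E, Pow(Add(381, Mul(2, b)), -1)) (Function('h')(E, b) = Mul(Mul(2, E), Pow(Add(b, Add(b, 381)), -1)) = Mul(Mul(2, E), Pow(Add(b, Add(381, b)), -1)) = Mul(Mul(2, E), Pow(Add(381, Mul(2, b)), -1)) = Mul(2, E, Pow(Add(381, Mul(2, b)), -1)))
N = 287580
Mul(N, Pow(Function('h')(-825, 890), -1)) = Mul(287580, Pow(Mul(2, -825, Pow(Add(381, Mul(2, 890)), -1)), -1)) = Mul(287580, Pow(Mul(2, -825, Pow(Add(381, 1780), -1)), -1)) = Mul(287580, Pow(Mul(2, -825, Pow(2161, -1)), -1)) = Mul(287580, Pow(Mul(2, -825, Rational(1, 2161)), -1)) = Mul(287580, Pow(Rational(-1650, 2161), -1)) = Mul(287580, Rational(-2161, 1650)) = Rational(-20715346, 55)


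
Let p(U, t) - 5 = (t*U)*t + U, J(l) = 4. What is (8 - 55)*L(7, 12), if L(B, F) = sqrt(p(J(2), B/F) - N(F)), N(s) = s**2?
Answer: -47*I*sqrt(4811)/6 ≈ -543.33*I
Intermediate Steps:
p(U, t) = 5 + U + U*t**2 (p(U, t) = 5 + ((t*U)*t + U) = 5 + ((U*t)*t + U) = 5 + (U*t**2 + U) = 5 + (U + U*t**2) = 5 + U + U*t**2)
L(B, F) = sqrt(9 - F**2 + 4*B**2/F**2) (L(B, F) = sqrt((5 + 4 + 4*(B/F)**2) - F**2) = sqrt((5 + 4 + 4*(B**2/F**2)) - F**2) = sqrt((5 + 4 + 4*B**2/F**2) - F**2) = sqrt((9 + 4*B**2/F**2) - F**2) = sqrt(9 - F**2 + 4*B**2/F**2))
(8 - 55)*L(7, 12) = (8 - 55)*sqrt(9 - 1*12**2 + 4*7**2/12**2) = -47*sqrt(9 - 1*144 + 4*49*(1/144)) = -47*sqrt(9 - 144 + 49/36) = -47*I*sqrt(4811)/6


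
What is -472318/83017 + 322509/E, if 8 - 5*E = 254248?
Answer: -4617286847/383749856 ≈ -12.032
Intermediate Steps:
E = -50848 (E = 8/5 - 1/5*254248 = 8/5 - 254248/5 = -50848)
-472318/83017 + 322509/E = -472318/83017 + 322509/(-50848) = -472318*1/83017 + 322509*(-1/50848) = -42938/7547 - 322509/50848 = -4617286847/383749856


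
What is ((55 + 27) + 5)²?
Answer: 7569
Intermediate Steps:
((55 + 27) + 5)² = (82 + 5)² = 87² = 7569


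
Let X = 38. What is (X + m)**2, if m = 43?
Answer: 6561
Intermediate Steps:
(X + m)**2 = (38 + 43)**2 = 81**2 = 6561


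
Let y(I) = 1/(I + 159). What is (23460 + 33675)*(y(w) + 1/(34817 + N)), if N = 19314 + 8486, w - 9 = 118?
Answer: 276458685/1377574 ≈ 200.69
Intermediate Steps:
w = 127 (w = 9 + 118 = 127)
N = 27800
y(I) = 1/(159 + I)
(23460 + 33675)*(y(w) + 1/(34817 + N)) = (23460 + 33675)*(1/(159 + 127) + 1/(34817 + 27800)) = 57135*(1/286 + 1/62617) = 57135*(62903/17908462) = 276458685/1377574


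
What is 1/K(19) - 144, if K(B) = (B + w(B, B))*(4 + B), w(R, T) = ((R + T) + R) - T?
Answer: -188783/1311 ≈ -144.00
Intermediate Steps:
w(R, T) = 2*R (w(R, T) = (T + 2*R) - T = 2*R)
K(B) = 3*B*(4 + B) (K(B) = (B + 2*B)*(4 + B) = (3*B)*(4 + B) = 3*B*(4 + B))
1/K(19) - 144 = 1/(3*19*(4 + 19)) - 144 = 1/(3*19*23) - 144 = 1/1311 - 144 = -188783/1311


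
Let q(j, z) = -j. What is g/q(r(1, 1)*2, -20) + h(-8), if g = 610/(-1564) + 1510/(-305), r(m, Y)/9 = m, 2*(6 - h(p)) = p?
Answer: 2947043/286212 ≈ 10.297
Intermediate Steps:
h(p) = 6 - p/2
r(m, Y) = 9*m
g = -254769/47702 (g = 610*(-1/1564) + 1510*(-1/305) = -305/782 - 302/61 = -254769/47702 ≈ -5.3408)
g/q(r(1, 1)*2, -20) + h(-8) = -254769/(47702*((-9*1*2))) + (6 - ½*(-8)) = -254769/(47702*((-9*2))) + (6 + 4) = -254769/(47702*((-1*18))) + 10 = -254769/47702/(-18) + 10 = -254769/47702*(-1/18) + 10 = 84923/286212 + 10 = 2947043/286212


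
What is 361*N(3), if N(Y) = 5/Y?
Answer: 1805/3 ≈ 601.67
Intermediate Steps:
361*N(3) = 361*(5/3) = 1805/3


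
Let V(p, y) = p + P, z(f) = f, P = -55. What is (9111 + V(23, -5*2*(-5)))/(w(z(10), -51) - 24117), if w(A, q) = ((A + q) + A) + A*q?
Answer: -9079/24658 ≈ -0.36820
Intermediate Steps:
w(A, q) = q + 2*A + A*q (w(A, q) = (q + 2*A) + A*q = q + 2*A + A*q)
V(p, y) = -55 + p (V(p, y) = p - 55 = -55 + p)
(9111 + V(23, -5*2*(-5)))/(w(z(10), -51) - 24117) = (9111 + (-55 + 23))/((-51 + 2*10 + 10*(-51)) - 24117) = (9111 - 32)/((-51 + 20 - 510) - 24117) = 9079/(-541 - 24117) = 9079/(-24658) = 9079*(-1/24658) = -9079/24658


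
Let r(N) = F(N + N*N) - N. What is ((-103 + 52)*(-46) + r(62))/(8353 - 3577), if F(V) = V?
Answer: 3095/2388 ≈ 1.2961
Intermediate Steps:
r(N) = N² (r(N) = (N + N*N) - N = (N + N²) - N = N²)
((-103 + 52)*(-46) + r(62))/(8353 - 3577) = ((-103 + 52)*(-46) + 62²)/(8353 - 3577) = (-51*(-46) + 3844)/4776 = (2346 + 3844)*(1/4776) = 6190*(1/4776) = 3095/2388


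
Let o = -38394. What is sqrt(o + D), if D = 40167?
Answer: 3*sqrt(197) ≈ 42.107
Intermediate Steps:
sqrt(o + D) = sqrt(-38394 + 40167) = sqrt(1773) = 3*sqrt(197)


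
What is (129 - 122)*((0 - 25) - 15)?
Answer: -280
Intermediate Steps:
(129 - 122)*((0 - 25) - 15) = 7*(-25 - 15) = 7*(-40) = -280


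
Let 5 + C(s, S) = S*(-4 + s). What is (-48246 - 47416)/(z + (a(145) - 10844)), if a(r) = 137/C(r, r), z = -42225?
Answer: 1955331280/1084730223 ≈ 1.8026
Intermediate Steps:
C(s, S) = -5 + S*(-4 + s)
a(r) = 137/(-5 + r² - 4*r) (a(r) = 137/(-5 - 4*r + r*r) = 137/(-5 - 4*r + r²) = 137/(-5 + r² - 4*r))
(-48246 - 47416)/(z + (a(145) - 10844)) = (-48246 - 47416)/(-42225 + (137/(-5 + 145² - 4*145) - 10844)) = -95662/(-42225 + (137/(-5 + 21025 - 580) - 10844)) = -95662/(-42225 + (137/20440 - 10844)) = -95662/(-42225 - 221651223/20440) = -95662/(-1084730223/20440) = -95662*(-20440/1084730223) = 1955331280/1084730223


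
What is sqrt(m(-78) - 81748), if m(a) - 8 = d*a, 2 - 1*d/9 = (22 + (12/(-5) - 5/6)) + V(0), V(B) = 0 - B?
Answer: I*sqrt(1749245)/5 ≈ 264.52*I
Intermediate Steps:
V(B) = -B
d = -1509/10 (d = 18 - 9*((22 + (12/(-5) - 5/6)) - 1*0) = 18 - 9*((22 + (12*(-1/5) - 5*1/6)) + 0) = 18 - 9*((22 + (-12/5 - 5/6)) + 0) = 18 - 9*((22 - 97/30) + 0) = 18 - 9*(563/30 + 0) = 18 - 9*563/30 = 18 - 1689/10 = -1509/10 ≈ -150.90)
m(a) = 8 - 1509*a/10
sqrt(m(-78) - 81748) = sqrt((8 - 1509/10*(-78)) - 81748) = sqrt((8 + 58851/5) - 81748) = sqrt(58891/5 - 81748) = sqrt(-349849/5) = I*sqrt(1749245)/5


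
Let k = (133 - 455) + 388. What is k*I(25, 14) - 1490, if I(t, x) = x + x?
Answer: 358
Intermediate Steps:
k = 66 (k = -322 + 388 = 66)
I(t, x) = 2*x
k*I(25, 14) - 1490 = 66*(2*14) - 1490 = 66*28 - 1490 = 1848 - 1490 = 358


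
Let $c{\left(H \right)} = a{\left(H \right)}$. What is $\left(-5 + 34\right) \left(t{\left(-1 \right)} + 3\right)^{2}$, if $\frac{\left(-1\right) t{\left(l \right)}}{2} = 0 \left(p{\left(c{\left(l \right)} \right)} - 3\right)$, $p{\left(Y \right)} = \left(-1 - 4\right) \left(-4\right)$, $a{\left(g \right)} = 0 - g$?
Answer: $261$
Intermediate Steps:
$a{\left(g \right)} = - g$
$c{\left(H \right)} = - H$
$p{\left(Y \right)} = 20$ ($p{\left(Y \right)} = \left(-5\right) \left(-4\right) = 20$)
$t{\left(l \right)} = 0$ ($t{\left(l \right)} = - 2 \cdot 0 \left(20 - 3\right) = - 2 \cdot 0 \cdot 17 = \left(-2\right) 0 = 0$)
$\left(-5 + 34\right) \left(t{\left(-1 \right)} + 3\right)^{2} = \left(-5 + 34\right) \left(0 + 3\right)^{2} = 29 \cdot 3^{2} = 29 \cdot 9 = 261$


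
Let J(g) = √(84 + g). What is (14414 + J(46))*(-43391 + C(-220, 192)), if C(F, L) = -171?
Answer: -627902668 - 43562*√130 ≈ -6.2840e+8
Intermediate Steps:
(14414 + J(46))*(-43391 + C(-220, 192)) = (14414 + √(84 + 46))*(-43391 - 171) = (14414 + √130)*(-43562) = -627902668 - 43562*√130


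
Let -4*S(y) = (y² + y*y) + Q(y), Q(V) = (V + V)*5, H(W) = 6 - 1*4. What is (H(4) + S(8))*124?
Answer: -6200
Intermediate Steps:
H(W) = 2 (H(W) = 6 - 4 = 2)
Q(V) = 10*V (Q(V) = (2*V)*5 = 10*V)
S(y) = -5*y/2 - y²/2 (S(y) = -((y² + y*y) + 10*y)/4 = -((y² + y²) + 10*y)/4 = -(2*y² + 10*y)/4 = -5*y/2 - y²/2)
(H(4) + S(8))*124 = (2 + (½)*8*(-5 - 1*8))*124 = (2 + (½)*8*(-5 - 8))*124 = (2 + (½)*8*(-13))*124 = (2 - 52)*124 = -50*124 = -6200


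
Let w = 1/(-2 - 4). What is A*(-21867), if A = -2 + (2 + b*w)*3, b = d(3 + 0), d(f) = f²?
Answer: 21867/2 ≈ 10934.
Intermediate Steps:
b = 9 (b = (3 + 0)² = 3² = 9)
w = -⅙ (w = 1/(-6) = -⅙ ≈ -0.16667)
A = -½ (A = -2 + (2 + 9*(-⅙))*3 = -2 + (2 - 3/2)*3 = -2 + (½)*3 = -2 + 3/2 = -½ ≈ -0.50000)
A*(-21867) = -½*(-21867) = 21867/2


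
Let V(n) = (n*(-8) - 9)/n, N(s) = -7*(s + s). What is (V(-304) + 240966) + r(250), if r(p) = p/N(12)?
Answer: 1538266561/6384 ≈ 2.4096e+5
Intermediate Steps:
N(s) = -14*s (N(s) = -7*2*s = -14*s)
V(n) = (-9 - 8*n)/n (V(n) = (-8*n - 9)/n = (-9 - 8*n)/n)
r(p) = -p/168 (r(p) = p/((-14*12)) = p/(-168) = p*(-1/168) = -p/168)
(V(-304) + 240966) + r(250) = ((-8 - 9/(-304)) + 240966) - 1/168*250 = ((-8 - 9*(-1/304)) + 240966) - 125/84 = ((-8 + 9/304) + 240966) - 125/84 = (-2423/304 + 240966) - 125/84 = 73251241/304 - 125/84 = 1538266561/6384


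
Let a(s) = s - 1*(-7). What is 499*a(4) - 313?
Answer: 5176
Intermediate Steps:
a(s) = 7 + s (a(s) = s + 7 = 7 + s)
499*a(4) - 313 = 499*(7 + 4) - 313 = 499*11 - 313 = 5489 - 313 = 5176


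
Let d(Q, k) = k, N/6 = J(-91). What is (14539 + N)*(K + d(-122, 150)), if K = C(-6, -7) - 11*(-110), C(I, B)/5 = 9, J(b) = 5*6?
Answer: 20680195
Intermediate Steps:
J(b) = 30
C(I, B) = 45 (C(I, B) = 5*9 = 45)
K = 1255 (K = 45 - 11*(-110) = 45 + 1210 = 1255)
N = 180 (N = 6*30 = 180)
(14539 + N)*(K + d(-122, 150)) = (14539 + 180)*(1255 + 150) = 14719*1405 = 20680195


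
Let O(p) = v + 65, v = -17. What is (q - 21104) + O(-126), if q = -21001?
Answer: -42057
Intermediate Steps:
O(p) = 48 (O(p) = -17 + 65 = 48)
(q - 21104) + O(-126) = (-21001 - 21104) + 48 = -42105 + 48 = -42057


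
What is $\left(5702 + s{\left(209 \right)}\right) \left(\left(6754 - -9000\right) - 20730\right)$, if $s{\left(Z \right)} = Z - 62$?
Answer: $-29104624$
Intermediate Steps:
$s{\left(Z \right)} = -62 + Z$
$\left(5702 + s{\left(209 \right)}\right) \left(\left(6754 - -9000\right) - 20730\right) = \left(5702 + \left(-62 + 209\right)\right) \left(\left(6754 - -9000\right) - 20730\right) = \left(5702 + 147\right) \left(\left(6754 + 9000\right) - 20730\right) = 5849 \left(15754 - 20730\right) = 5849 \left(-4976\right) = -29104624$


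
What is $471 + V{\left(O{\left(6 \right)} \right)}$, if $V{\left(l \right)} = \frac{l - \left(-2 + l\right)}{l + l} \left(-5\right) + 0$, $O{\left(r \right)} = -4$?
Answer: $\frac{1889}{4} \approx 472.25$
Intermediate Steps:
$V{\left(l \right)} = - \frac{5}{l}$ ($V{\left(l \right)} = \frac{2}{2 l} \left(-5\right) + 0 = 2 \frac{1}{2 l} \left(-5\right) + 0 = \frac{1}{l} \left(-5\right) + 0 = - \frac{5}{l} + 0 = - \frac{5}{l}$)
$471 + V{\left(O{\left(6 \right)} \right)} = 471 - \frac{5}{-4} = 471 - - \frac{5}{4} = 471 + \frac{5}{4} = \frac{1889}{4}$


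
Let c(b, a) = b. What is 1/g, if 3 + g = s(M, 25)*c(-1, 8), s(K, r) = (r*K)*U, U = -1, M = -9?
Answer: -1/228 ≈ -0.0043860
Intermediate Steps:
s(K, r) = -K*r (s(K, r) = (r*K)*(-1) = (K*r)*(-1) = -K*r)
g = -228 (g = -3 - 1*(-9)*25*(-1) = -3 + 225*(-1) = -3 - 225 = -228)
1/g = 1/(-228) = -1/228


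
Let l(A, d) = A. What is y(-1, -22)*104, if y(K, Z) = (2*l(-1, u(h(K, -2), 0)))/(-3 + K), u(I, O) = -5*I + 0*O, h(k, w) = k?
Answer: 52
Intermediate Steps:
u(I, O) = -5*I (u(I, O) = -5*I + 0 = -5*I)
y(K, Z) = -2/(-3 + K) (y(K, Z) = (2*(-1))/(-3 + K) = -2/(-3 + K))
y(-1, -22)*104 = -2/(-3 - 1)*104 = -2/(-4)*104 = -2*(-¼)*104 = (½)*104 = 52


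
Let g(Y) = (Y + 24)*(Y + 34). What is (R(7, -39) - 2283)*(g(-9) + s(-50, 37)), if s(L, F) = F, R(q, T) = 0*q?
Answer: -940596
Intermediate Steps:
R(q, T) = 0
g(Y) = (24 + Y)*(34 + Y)
(R(7, -39) - 2283)*(g(-9) + s(-50, 37)) = (0 - 2283)*((816 + (-9)**2 + 58*(-9)) + 37) = -2283*((816 + 81 - 522) + 37) = -2283*(375 + 37) = -2283*412 = -940596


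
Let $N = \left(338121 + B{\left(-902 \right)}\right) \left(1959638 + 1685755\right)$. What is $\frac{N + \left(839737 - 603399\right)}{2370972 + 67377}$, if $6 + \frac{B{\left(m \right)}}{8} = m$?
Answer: $\frac{1206104028139}{2438349} \approx 4.9464 \cdot 10^{5}$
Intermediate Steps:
$B{\left(m \right)} = -48 + 8 m$
$N = 1206103791801$ ($N = \left(338121 + \left(-48 + 8 \left(-902\right)\right)\right) \left(1959638 + 1685755\right) = \left(338121 - 7264\right) 3645393 = 330857 \cdot 3645393 = 1206103791801$)
$\frac{N + \left(839737 - 603399\right)}{2370972 + 67377} = \frac{1206103791801 + \left(839737 - 603399\right)}{2370972 + 67377} = \frac{1206103791801 + 236338}{2438349} = 1206104028139 \cdot \frac{1}{2438349} = \frac{1206104028139}{2438349}$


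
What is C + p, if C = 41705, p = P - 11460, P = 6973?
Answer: 37218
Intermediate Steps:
p = -4487 (p = 6973 - 11460 = -4487)
C + p = 41705 - 4487 = 37218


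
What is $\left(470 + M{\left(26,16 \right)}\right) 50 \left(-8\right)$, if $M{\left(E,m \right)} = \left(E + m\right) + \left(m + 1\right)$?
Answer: $-211600$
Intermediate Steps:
$M{\left(E,m \right)} = 1 + E + 2 m$ ($M{\left(E,m \right)} = \left(E + m\right) + \left(1 + m\right) = 1 + E + 2 m$)
$\left(470 + M{\left(26,16 \right)}\right) 50 \left(-8\right) = \left(470 + \left(1 + 26 + 2 \cdot 16\right)\right) 50 \left(-8\right) = \left(470 + \left(1 + 26 + 32\right)\right) \left(-400\right) = \left(470 + 59\right) \left(-400\right) = 529 \left(-400\right) = -211600$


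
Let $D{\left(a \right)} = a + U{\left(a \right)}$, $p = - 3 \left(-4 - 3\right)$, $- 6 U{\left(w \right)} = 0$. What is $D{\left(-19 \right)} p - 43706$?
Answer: $-44105$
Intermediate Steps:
$U{\left(w \right)} = 0$ ($U{\left(w \right)} = \left(- \frac{1}{6}\right) 0 = 0$)
$p = 21$ ($p = \left(-3\right) \left(-7\right) = 21$)
$D{\left(a \right)} = a$ ($D{\left(a \right)} = a + 0 = a$)
$D{\left(-19 \right)} p - 43706 = \left(-19\right) 21 - 43706 = -399 - 43706 = -44105$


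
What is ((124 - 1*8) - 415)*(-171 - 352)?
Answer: 156377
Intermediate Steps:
((124 - 1*8) - 415)*(-171 - 352) = ((124 - 8) - 415)*(-523) = (116 - 415)*(-523) = -299*(-523) = 156377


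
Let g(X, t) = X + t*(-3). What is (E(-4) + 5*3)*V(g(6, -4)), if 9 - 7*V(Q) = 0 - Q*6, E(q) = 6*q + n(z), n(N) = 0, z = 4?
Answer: -1053/7 ≈ -150.43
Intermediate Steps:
g(X, t) = X - 3*t
E(q) = 6*q (E(q) = 6*q + 0 = 6*q)
V(Q) = 9/7 + 6*Q/7 (V(Q) = 9/7 - (0 - Q*6)/7 = 9/7 - (0 - 6*Q)/7 = 9/7 - (-6)*Q/7 = 9/7 + 6*Q/7)
(E(-4) + 5*3)*V(g(6, -4)) = (6*(-4) + 5*3)*(9/7 + 6*(6 - 3*(-4))/7) = (-24 + 15)*(9/7 + 6*(6 + 12)/7) = -9*(9/7 + (6/7)*18) = -9*(9/7 + 108/7) = -9*117/7 = -1053/7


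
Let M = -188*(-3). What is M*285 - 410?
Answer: 160330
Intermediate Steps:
M = 564
M*285 - 410 = 564*285 - 410 = 160740 - 410 = 160330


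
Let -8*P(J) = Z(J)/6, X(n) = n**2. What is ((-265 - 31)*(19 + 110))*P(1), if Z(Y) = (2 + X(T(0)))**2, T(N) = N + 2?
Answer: 28638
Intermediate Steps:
T(N) = 2 + N
Z(Y) = 36 (Z(Y) = (2 + (2 + 0)**2)**2 = (2 + 2**2)**2 = (2 + 4)**2 = 6**2 = 36)
P(J) = -3/4 (P(J) = -9/(2*6) = -1/8*6 = -3/4)
((-265 - 31)*(19 + 110))*P(1) = ((-265 - 31)*(19 + 110))*(-3/4) = -296*129*(-3/4) = -38184*(-3/4) = 28638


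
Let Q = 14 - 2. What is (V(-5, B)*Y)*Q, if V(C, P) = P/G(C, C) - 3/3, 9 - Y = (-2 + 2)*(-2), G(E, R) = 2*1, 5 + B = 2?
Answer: -270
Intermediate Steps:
B = -3 (B = -5 + 2 = -3)
Q = 12
G(E, R) = 2
Y = 9 (Y = 9 - (-2 + 2)*(-2) = 9 - 0*(-2) = 9 - 1*0 = 9 + 0 = 9)
V(C, P) = -1 + P/2 (V(C, P) = P/2 - 3/3 = P*(½) - 3*⅓ = P/2 - 1 = -1 + P/2)
(V(-5, B)*Y)*Q = ((-1 + (½)*(-3))*9)*12 = ((-1 - 3/2)*9)*12 = -5/2*9*12 = -45/2*12 = -270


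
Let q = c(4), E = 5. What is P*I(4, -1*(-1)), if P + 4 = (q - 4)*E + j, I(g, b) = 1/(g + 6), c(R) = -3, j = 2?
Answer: -37/10 ≈ -3.7000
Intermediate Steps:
q = -3
I(g, b) = 1/(6 + g)
P = -37 (P = -4 + ((-3 - 4)*5 + 2) = -4 + (-7*5 + 2) = -4 + (-35 + 2) = -4 - 33 = -37)
P*I(4, -1*(-1)) = -37/(6 + 4) = -37/10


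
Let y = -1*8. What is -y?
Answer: 8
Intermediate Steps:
y = -8
-y = -1*(-8) = 8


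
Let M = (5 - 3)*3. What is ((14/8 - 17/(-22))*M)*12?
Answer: 1998/11 ≈ 181.64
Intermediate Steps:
M = 6 (M = 2*3 = 6)
((14/8 - 17/(-22))*M)*12 = ((14/8 - 17/(-22))*6)*12 = ((14*(⅛) - 17*(-1/22))*6)*12 = ((7/4 + 17/22)*6)*12 = ((111/44)*6)*12 = (333/22)*12 = 1998/11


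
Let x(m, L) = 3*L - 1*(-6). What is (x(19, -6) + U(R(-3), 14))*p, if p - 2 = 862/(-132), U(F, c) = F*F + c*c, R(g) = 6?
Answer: -2990/3 ≈ -996.67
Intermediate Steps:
x(m, L) = 6 + 3*L (x(m, L) = 3*L + 6 = 6 + 3*L)
U(F, c) = F**2 + c**2
p = -299/66 (p = 2 + 862/(-132) = 2 + 862*(-1/132) = 2 - 431/66 = -299/66 ≈ -4.5303)
(x(19, -6) + U(R(-3), 14))*p = ((6 + 3*(-6)) + (6**2 + 14**2))*(-299/66) = ((6 - 18) + (36 + 196))*(-299/66) = (-12 + 232)*(-299/66) = 220*(-299/66) = -2990/3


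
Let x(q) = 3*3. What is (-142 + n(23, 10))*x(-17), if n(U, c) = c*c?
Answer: -378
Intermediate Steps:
n(U, c) = c²
x(q) = 9
(-142 + n(23, 10))*x(-17) = (-142 + 10²)*9 = (-142 + 100)*9 = -42*9 = -378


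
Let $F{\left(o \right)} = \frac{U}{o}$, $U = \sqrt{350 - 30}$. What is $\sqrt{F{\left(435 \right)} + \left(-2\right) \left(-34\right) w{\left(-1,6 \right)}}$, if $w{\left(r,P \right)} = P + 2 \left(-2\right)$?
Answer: $\frac{2 \sqrt{6433650 + 870 \sqrt{5}}}{435} \approx 11.664$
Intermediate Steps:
$w{\left(r,P \right)} = -4 + P$ ($w{\left(r,P \right)} = P - 4 = -4 + P$)
$U = 8 \sqrt{5}$ ($U = \sqrt{320} = 8 \sqrt{5} \approx 17.889$)
$F{\left(o \right)} = \frac{8 \sqrt{5}}{o}$
$\sqrt{F{\left(435 \right)} + \left(-2\right) \left(-34\right) w{\left(-1,6 \right)}} = \sqrt{\frac{8 \sqrt{5}}{435} + \left(-2\right) \left(-34\right) \left(-4 + 6\right)} = \sqrt{8 \sqrt{5} \cdot \frac{1}{435} + 68 \cdot 2} = \sqrt{\frac{8 \sqrt{5}}{435} + 136} = \sqrt{136 + \frac{8 \sqrt{5}}{435}}$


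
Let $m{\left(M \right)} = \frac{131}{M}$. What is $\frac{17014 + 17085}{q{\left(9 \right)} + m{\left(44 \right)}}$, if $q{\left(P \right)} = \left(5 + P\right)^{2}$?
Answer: $\frac{1500356}{8755} \approx 171.37$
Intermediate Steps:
$\frac{17014 + 17085}{q{\left(9 \right)} + m{\left(44 \right)}} = \frac{17014 + 17085}{\left(5 + 9\right)^{2} + \frac{131}{44}} = \frac{34099}{14^{2} + 131 \cdot \frac{1}{44}} = \frac{34099}{196 + \frac{131}{44}} = \frac{34099}{\frac{8755}{44}} = 34099 \cdot \frac{44}{8755} = \frac{1500356}{8755}$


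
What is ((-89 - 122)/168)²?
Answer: 44521/28224 ≈ 1.5774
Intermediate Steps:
((-89 - 122)/168)² = (-211*1/168)² = (-211/168)² = 44521/28224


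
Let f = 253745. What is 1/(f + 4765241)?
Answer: 1/5018986 ≈ 1.9924e-7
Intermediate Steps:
1/(f + 4765241) = 1/(253745 + 4765241) = 1/5018986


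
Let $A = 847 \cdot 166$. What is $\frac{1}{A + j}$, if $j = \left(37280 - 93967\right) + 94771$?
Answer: $\frac{1}{178686} \approx 5.5964 \cdot 10^{-6}$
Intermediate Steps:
$j = 38084$ ($j = -56687 + 94771 = 38084$)
$A = 140602$
$\frac{1}{A + j} = \frac{1}{140602 + 38084} = \frac{1}{178686}$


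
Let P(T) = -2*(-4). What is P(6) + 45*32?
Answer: 1448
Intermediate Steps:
P(T) = 8
P(6) + 45*32 = 8 + 45*32 = 8 + 1440 = 1448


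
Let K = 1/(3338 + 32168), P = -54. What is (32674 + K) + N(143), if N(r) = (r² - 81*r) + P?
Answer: 1473001917/35506 ≈ 41486.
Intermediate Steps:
N(r) = -54 + r² - 81*r (N(r) = (r² - 81*r) - 54 = -54 + r² - 81*r)
K = 1/35506 ≈ 2.8164e-5
(32674 + K) + N(143) = (32674 + 1/35506) + (-54 + 143² - 81*143) = 1160123045/35506 + (-54 + 20449 - 11583) = 1160123045/35506 + 8812 = 1473001917/35506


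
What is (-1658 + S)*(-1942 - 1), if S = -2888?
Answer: 8832878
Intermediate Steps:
(-1658 + S)*(-1942 - 1) = (-1658 - 2888)*(-1942 - 1) = -4546*(-1943) = 8832878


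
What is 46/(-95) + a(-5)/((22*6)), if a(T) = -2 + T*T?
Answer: -3887/12540 ≈ -0.30997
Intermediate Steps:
a(T) = -2 + T**2
46/(-95) + a(-5)/((22*6)) = 46/(-95) + (-2 + (-5)**2)/((22*6)) = 46*(-1/95) + (-2 + 25)/132 = -46/95 + 23*(1/132) = -46/95 + 23/132 = -3887/12540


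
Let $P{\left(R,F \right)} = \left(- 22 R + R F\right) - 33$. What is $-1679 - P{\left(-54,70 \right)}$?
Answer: $946$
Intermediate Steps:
$P{\left(R,F \right)} = -33 - 22 R + F R$ ($P{\left(R,F \right)} = \left(- 22 R + F R\right) - 33 = -33 - 22 R + F R$)
$-1679 - P{\left(-54,70 \right)} = -1679 - \left(-33 - -1188 + 70 \left(-54\right)\right) = -1679 - \left(-33 + 1188 - 3780\right) = -1679 - -2625 = -1679 + 2625 = 946$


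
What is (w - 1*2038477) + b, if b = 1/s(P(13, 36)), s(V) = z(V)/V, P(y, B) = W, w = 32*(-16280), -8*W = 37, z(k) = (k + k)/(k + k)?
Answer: -20475533/8 ≈ -2.5594e+6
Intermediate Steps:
z(k) = 1 (z(k) = (2*k)/((2*k)) = (2*k)*(1/(2*k)) = 1)
W = -37/8 (W = -1/8*37 = -37/8 ≈ -4.6250)
w = -520960
P(y, B) = -37/8
s(V) = 1/V
b = -37/8 (b = 1/(1/(-37/8)) = 1/(-8/37) = -37/8 ≈ -4.6250)
(w - 1*2038477) + b = (-520960 - 1*2038477) - 37/8 = (-520960 - 2038477) - 37/8 = -2559437 - 37/8 = -20475533/8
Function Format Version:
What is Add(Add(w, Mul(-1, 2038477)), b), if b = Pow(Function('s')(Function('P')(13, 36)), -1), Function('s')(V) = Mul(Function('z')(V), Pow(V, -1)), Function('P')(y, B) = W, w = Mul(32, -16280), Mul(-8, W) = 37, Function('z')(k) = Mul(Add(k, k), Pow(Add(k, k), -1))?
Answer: Rational(-20475533, 8) ≈ -2.5594e+6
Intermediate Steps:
Function('z')(k) = 1 (Function('z')(k) = Mul(Mul(2, k), Pow(Mul(2, k), -1)) = Mul(Mul(2, k), Mul(Rational(1, 2), Pow(k, -1))) = 1)
W = Rational(-37, 8) (W = Mul(Rational(-1, 8), 37) = Rational(-37, 8) ≈ -4.6250)
w = -520960
Function('P')(y, B) = Rational(-37, 8)
Function('s')(V) = Pow(V, -1) (Function('s')(V) = Mul(1, Pow(V, -1)) = Pow(V, -1))
b = Rational(-37, 8) (b = Pow(Pow(Rational(-37, 8), -1), -1) = Pow(Rational(-8, 37), -1) = Rational(-37, 8) ≈ -4.6250)
Add(Add(w, Mul(-1, 2038477)), b) = Add(Add(-520960, Mul(-1, 2038477)), Rational(-37, 8)) = Add(Add(-520960, -2038477), Rational(-37, 8)) = Add(-2559437, Rational(-37, 8)) = Rational(-20475533, 8)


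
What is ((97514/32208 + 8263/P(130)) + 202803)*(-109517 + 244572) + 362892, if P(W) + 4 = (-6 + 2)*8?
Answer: 1321784051445659/48312 ≈ 2.7359e+10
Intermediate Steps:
P(W) = -36 (P(W) = -4 + (-6 + 2)*8 = -4 - 4*8 = -4 - 32 = -36)
((97514/32208 + 8263/P(130)) + 202803)*(-109517 + 244572) + 362892 = ((97514/32208 + 8263/(-36)) + 202803)*(-109517 + 244572) + 362892 = ((97514*(1/32208) + 8263*(-1/36)) + 202803)*135055 + 362892 = ((48757/16104 - 8263/36) + 202803)*135055 + 362892 = (-10942675/48312 + 202803)*135055 + 362892 = (9786875861/48312)*135055 + 362892 = 1321766519407355/48312 + 362892 = 1321784051445659/48312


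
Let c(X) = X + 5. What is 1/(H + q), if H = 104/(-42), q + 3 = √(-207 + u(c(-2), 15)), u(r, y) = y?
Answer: -2415/97897 - 3528*I*√3/97897 ≈ -0.024669 - 0.062419*I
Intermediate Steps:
c(X) = 5 + X
q = -3 + 8*I*√3 (q = -3 + √(-207 + 15) = -3 + √(-192) = -3 + 8*I*√3 ≈ -3.0 + 13.856*I)
H = -52/21 (H = 104*(-1/42) = -52/21 ≈ -2.4762)
1/(H + q) = 1/(-52/21 + (-3 + 8*I*√3)) = 1/(-115/21 + 8*I*√3)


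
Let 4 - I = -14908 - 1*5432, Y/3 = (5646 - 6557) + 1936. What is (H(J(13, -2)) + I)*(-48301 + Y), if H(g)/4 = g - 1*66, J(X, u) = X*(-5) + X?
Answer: -898731072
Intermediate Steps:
Y = 3075 (Y = 3*((5646 - 6557) + 1936) = 3*(-911 + 1936) = 3*1025 = 3075)
J(X, u) = -4*X (J(X, u) = -5*X + X = -4*X)
I = 20344 (I = 4 - (-14908 - 1*5432) = 4 - (-14908 - 5432) = 4 - 1*(-20340) = 4 + 20340 = 20344)
H(g) = -264 + 4*g (H(g) = 4*(g - 1*66) = 4*(g - 66) = 4*(-66 + g) = -264 + 4*g)
(H(J(13, -2)) + I)*(-48301 + Y) = ((-264 + 4*(-4*13)) + 20344)*(-48301 + 3075) = ((-264 + 4*(-52)) + 20344)*(-45226) = ((-264 - 208) + 20344)*(-45226) = (-472 + 20344)*(-45226) = 19872*(-45226) = -898731072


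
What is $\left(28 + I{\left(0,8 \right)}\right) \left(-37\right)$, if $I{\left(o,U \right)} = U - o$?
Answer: $-1332$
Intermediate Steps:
$\left(28 + I{\left(0,8 \right)}\right) \left(-37\right) = \left(28 + \left(8 - 0\right)\right) \left(-37\right) = \left(28 + \left(8 + 0\right)\right) \left(-37\right) = \left(28 + 8\right) \left(-37\right) = 36 \left(-37\right) = -1332$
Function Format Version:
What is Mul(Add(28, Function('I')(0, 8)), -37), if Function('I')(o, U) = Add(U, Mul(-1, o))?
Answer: -1332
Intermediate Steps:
Mul(Add(28, Function('I')(0, 8)), -37) = Mul(Add(28, Add(8, Mul(-1, 0))), -37) = Mul(Add(28, Add(8, 0)), -37) = Mul(Add(28, 8), -37) = Mul(36, -37) = -1332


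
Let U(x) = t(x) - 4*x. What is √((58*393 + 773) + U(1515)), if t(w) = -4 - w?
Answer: 2*√3997 ≈ 126.44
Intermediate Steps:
U(x) = -4 - 5*x (U(x) = (-4 - x) - 4*x = -4 - 5*x)
√((58*393 + 773) + U(1515)) = √((58*393 + 773) + (-4 - 5*1515)) = √((22794 + 773) + (-4 - 7575)) = √(23567 - 7579) = √15988 = 2*√3997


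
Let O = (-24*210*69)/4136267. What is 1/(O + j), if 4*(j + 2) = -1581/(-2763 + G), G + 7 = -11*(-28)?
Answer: -40733957416/78353217185 ≈ -0.51988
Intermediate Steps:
G = 301 (G = -7 - 11*(-28) = -7 + 308 = 301)
O = -347760/4136267 (O = -5040*69*(1/4136267) = -347760*1/4136267 = -347760/4136267 ≈ -0.084076)
j = -18115/9848 (j = -2 + (-1581/(-2763 + 301))/4 = -2 + (-1581/(-2462))/4 = -2 + (-1581*(-1/2462))/4 = -2 + (¼)*(1581/2462) = -2 + 1581/9848 = -18115/9848 ≈ -1.8395)
1/(O + j) = 1/(-347760/4136267 - 18115/9848) = 1/(-78353217185/40733957416) = -40733957416/78353217185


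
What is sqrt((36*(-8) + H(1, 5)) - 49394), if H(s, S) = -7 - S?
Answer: I*sqrt(49694) ≈ 222.92*I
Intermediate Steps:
sqrt((36*(-8) + H(1, 5)) - 49394) = sqrt((36*(-8) + (-7 - 1*5)) - 49394) = sqrt((-288 + (-7 - 5)) - 49394) = sqrt((-288 - 12) - 49394) = sqrt(-300 - 49394) = sqrt(-49694) = I*sqrt(49694)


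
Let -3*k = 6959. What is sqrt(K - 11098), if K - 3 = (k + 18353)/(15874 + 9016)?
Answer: I*sqrt(618577891185)/7467 ≈ 105.33*I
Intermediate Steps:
k = -6959/3 (k = -1/3*6959 = -6959/3 ≈ -2319.7)
K = 27211/7467 (K = 3 + (-6959/3 + 18353)/(15874 + 9016) = 3 + (48100/3)/24890 = 3 + (48100/3)*(1/24890) = 3 + 4810/7467 = 27211/7467 ≈ 3.6442)
sqrt(K - 11098) = sqrt(27211/7467 - 11098) = sqrt(-82841555/7467) = I*sqrt(618577891185)/7467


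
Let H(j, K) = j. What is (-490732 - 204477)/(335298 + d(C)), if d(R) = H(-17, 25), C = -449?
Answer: -695209/335281 ≈ -2.0735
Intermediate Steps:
d(R) = -17
(-490732 - 204477)/(335298 + d(C)) = (-490732 - 204477)/(335298 - 17) = -695209/335281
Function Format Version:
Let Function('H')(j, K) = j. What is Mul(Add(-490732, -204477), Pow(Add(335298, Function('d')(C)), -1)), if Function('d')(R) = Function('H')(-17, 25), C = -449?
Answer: Rational(-695209, 335281) ≈ -2.0735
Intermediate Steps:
Function('d')(R) = -17
Mul(Add(-490732, -204477), Pow(Add(335298, Function('d')(C)), -1)) = Mul(Add(-490732, -204477), Pow(Add(335298, -17), -1)) = Mul(-695209, Pow(335281, -1)) = Mul(-695209, Rational(1, 335281)) = Rational(-695209, 335281)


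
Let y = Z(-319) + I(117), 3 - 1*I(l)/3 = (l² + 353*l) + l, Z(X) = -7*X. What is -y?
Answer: 163079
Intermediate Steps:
I(l) = 9 - 1062*l - 3*l² (I(l) = 9 - 3*((l² + 353*l) + l) = 9 - 3*(l² + 354*l) = 9 + (-1062*l - 3*l²) = 9 - 1062*l - 3*l²)
y = -163079 (y = -7*(-319) + (9 - 1062*117 - 3*117²) = 2233 + (9 - 124254 - 3*13689) = 2233 + (9 - 124254 - 41067) = 2233 - 165312 = -163079)
-y = -1*(-163079) = 163079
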